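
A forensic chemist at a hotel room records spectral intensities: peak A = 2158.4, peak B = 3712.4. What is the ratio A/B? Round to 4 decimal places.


Spectral peak ratio:
Peak A = 2158.4 counts
Peak B = 3712.4 counts
Ratio = 2158.4 / 3712.4 = 0.5814

0.5814


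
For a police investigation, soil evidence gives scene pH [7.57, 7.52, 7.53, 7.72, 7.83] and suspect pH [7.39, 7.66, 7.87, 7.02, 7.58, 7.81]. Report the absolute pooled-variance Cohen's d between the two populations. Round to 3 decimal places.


Pooled-variance Cohen's d for soil pH comparison:
Scene mean = 38.17 / 5 = 7.634
Suspect mean = 45.33 / 6 = 7.555
Scene sample variance s_s^2 = 0.01843
Suspect sample variance s_c^2 = 0.09787
Pooled variance = ((n_s-1)*s_s^2 + (n_c-1)*s_c^2) / (n_s + n_c - 2) = 0.062563
Pooled SD = sqrt(0.062563) = 0.250126
Mean difference = 0.079
|d| = |0.079| / 0.250126 = 0.316

0.316


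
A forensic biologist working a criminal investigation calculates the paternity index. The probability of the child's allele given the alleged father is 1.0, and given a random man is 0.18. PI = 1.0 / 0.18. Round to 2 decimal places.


Paternity Index calculation:
PI = P(allele|father) / P(allele|random)
PI = 1.0 / 0.18
PI = 5.56

5.56


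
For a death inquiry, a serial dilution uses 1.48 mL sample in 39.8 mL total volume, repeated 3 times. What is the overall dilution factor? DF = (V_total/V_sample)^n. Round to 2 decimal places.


Dilution factor calculation:
Single dilution = V_total / V_sample = 39.8 / 1.48 ≈ 26.891892
Number of dilutions = 3
Total DF = (39.8 / 1.48)^3 (full precision, rounded at the end) = 19447.51

19447.51


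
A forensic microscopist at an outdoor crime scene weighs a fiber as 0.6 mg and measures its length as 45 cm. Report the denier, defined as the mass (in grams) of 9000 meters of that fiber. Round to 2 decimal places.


Denier calculation:
Mass in grams = 0.6 mg / 1000 = 0.0006 g
Length in meters = 45 cm / 100 = 0.45 m
Linear density = mass / length = 0.0006 / 0.45 = 0.00133333 g/m
Denier = (g/m) * 9000 = 0.00133333 * 9000 = 12.00

12.00


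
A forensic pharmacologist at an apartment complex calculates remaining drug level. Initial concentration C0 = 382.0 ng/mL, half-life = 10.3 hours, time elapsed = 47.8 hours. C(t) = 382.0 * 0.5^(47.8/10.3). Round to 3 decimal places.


Drug concentration decay:
Number of half-lives = t / t_half = 47.8 / 10.3 = 4.640777
Decay factor = 0.5^4.640777 = 0.04008546
C(t) = 382.0 * 0.04008546 = 15.313 ng/mL

15.313


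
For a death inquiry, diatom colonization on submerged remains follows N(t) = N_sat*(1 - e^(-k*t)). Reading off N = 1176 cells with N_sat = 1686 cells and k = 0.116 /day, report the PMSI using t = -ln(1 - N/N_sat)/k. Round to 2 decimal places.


PMSI from diatom colonization curve:
N / N_sat = 1176 / 1686 = 0.697509
1 - N/N_sat = 0.302491
ln(1 - N/N_sat) = -1.195704
t = -ln(1 - N/N_sat) / k = -(-1.195704) / 0.116 = 10.31 days

10.31


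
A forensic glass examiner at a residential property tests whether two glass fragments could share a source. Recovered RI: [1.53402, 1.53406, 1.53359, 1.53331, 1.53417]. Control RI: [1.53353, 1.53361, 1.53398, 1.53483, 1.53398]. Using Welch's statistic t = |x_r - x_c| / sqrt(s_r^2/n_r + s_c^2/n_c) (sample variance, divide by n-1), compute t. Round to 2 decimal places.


Welch's t-criterion for glass RI comparison:
Recovered mean = sum / n_r = 7.66915 / 5 = 1.53383
Control mean = sum / n_c = 7.66993 / 5 = 1.533986
Recovered sample variance s_r^2 = 1.3315e-07
Control sample variance s_c^2 = 2.6543e-07
Welch SE (unpooled) = sqrt(s_r^2/n_r + s_c^2/n_c) = sqrt(2.663e-08 + 5.3086e-08) = sqrt(7.9716e-08) = 0.00028234
|mean_r - mean_c| = 0.000156
t = 0.000156 / 0.00028234 = 0.55

0.55


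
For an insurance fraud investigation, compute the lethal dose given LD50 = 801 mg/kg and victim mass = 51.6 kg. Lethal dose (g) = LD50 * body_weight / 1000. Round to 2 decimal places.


Lethal dose calculation:
Lethal dose = LD50 * body_weight / 1000
= 801 * 51.6 / 1000
= 41331.6 / 1000
= 41.33 g

41.33


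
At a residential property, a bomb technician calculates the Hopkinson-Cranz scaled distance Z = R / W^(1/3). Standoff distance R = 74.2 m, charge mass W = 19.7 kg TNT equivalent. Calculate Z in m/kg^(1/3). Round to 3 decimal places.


Scaled distance calculation:
W^(1/3) = 19.7^(1/3) = 2.700777
Z = R / W^(1/3) = 74.2 / 2.700777
Z = 27.474 m/kg^(1/3)

27.474


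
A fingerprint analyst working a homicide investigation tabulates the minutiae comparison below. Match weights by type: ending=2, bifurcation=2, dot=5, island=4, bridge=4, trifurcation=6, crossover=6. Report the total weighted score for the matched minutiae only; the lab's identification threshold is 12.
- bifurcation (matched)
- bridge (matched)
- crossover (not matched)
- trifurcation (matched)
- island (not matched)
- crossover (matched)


Weighted minutiae match score:
  bifurcation: matched, +2 (running total 2)
  bridge: matched, +4 (running total 6)
  crossover: not matched, +0
  trifurcation: matched, +6 (running total 12)
  island: not matched, +0
  crossover: matched, +6 (running total 18)
Total score = 18
Threshold = 12; verdict = identification

18


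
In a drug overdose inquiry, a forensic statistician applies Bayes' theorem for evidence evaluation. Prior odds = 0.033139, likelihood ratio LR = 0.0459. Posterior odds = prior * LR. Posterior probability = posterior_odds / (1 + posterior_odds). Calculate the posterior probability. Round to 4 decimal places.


Bayesian evidence evaluation:
Posterior odds = prior_odds * LR = 0.033139 * 0.0459 = 0.00152108
Posterior probability = posterior_odds / (1 + posterior_odds)
= 0.00152108 / (1 + 0.00152108)
= 0.00152108 / 1.00152108
= 0.0015

0.0015


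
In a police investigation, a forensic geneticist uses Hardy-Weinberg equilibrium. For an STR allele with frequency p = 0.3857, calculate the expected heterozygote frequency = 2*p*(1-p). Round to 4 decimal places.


Hardy-Weinberg heterozygote frequency:
q = 1 - p = 1 - 0.3857 = 0.6143
2pq = 2 * 0.3857 * 0.6143 = 0.4739

0.4739


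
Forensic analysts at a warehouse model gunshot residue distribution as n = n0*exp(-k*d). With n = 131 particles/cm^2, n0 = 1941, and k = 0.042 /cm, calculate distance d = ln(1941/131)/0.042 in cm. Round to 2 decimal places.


GSR distance calculation:
n0/n = 1941 / 131 = 14.816794
ln(n0/n) = 2.695761
d = 2.695761 / 0.042 = 64.18 cm

64.18


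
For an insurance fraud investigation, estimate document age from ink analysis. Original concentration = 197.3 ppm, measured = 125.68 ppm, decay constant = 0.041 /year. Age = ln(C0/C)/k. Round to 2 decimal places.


Document age estimation:
C0/C = 197.3 / 125.68 = 1.56986
ln(C0/C) = 0.450986
t = 0.450986 / 0.041 = 11.00 years

11.00


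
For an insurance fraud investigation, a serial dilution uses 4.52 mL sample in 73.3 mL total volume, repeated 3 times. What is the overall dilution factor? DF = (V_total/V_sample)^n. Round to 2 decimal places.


Dilution factor calculation:
Single dilution = V_total / V_sample = 73.3 / 4.52 ≈ 16.216814
Number of dilutions = 3
Total DF = (73.3 / 4.52)^3 (full precision, rounded at the end) = 4264.78

4264.78


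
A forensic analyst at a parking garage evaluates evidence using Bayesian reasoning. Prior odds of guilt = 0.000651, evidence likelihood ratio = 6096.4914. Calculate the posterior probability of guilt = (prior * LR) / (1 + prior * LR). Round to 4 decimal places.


Bayesian evidence evaluation:
Posterior odds = prior_odds * LR = 0.000651 * 6096.4914 = 3.968816
Posterior probability = posterior_odds / (1 + posterior_odds)
= 3.968816 / (1 + 3.968816)
= 3.968816 / 4.968816
= 0.7987

0.7987


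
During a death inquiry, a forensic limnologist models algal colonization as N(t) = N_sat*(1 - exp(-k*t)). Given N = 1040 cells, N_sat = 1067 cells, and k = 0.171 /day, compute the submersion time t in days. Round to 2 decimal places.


PMSI from diatom colonization curve:
N / N_sat = 1040 / 1067 = 0.974695
1 - N/N_sat = 0.025305
ln(1 - N/N_sat) = -3.676753
t = -ln(1 - N/N_sat) / k = -(-3.676753) / 0.171 = 21.50 days

21.50


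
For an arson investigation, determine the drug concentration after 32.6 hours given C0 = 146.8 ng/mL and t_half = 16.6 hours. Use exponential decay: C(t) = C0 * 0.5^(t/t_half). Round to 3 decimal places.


Drug concentration decay:
Number of half-lives = t / t_half = 32.6 / 16.6 = 1.963855
Decay factor = 0.5^1.963855 = 0.25634257
C(t) = 146.8 * 0.25634257 = 37.631 ng/mL

37.631


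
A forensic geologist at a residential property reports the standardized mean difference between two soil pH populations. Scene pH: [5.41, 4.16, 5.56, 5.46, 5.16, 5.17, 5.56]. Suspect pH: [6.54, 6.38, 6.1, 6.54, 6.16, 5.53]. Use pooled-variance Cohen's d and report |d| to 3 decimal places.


Pooled-variance Cohen's d for soil pH comparison:
Scene mean = 36.48 / 7 = 5.211429
Suspect mean = 37.25 / 6 = 6.208333
Scene sample variance s_s^2 = 0.242348
Suspect sample variance s_c^2 = 0.144737
Pooled variance = ((n_s-1)*s_s^2 + (n_c-1)*s_c^2) / (n_s + n_c - 2) = 0.197979
Pooled SD = sqrt(0.197979) = 0.444948
Mean difference = -0.996905
|d| = |-0.996905| / 0.444948 = 2.240

2.240


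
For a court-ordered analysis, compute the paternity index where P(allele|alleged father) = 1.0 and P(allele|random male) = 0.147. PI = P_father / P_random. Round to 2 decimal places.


Paternity Index calculation:
PI = P(allele|father) / P(allele|random)
PI = 1.0 / 0.147
PI = 6.80

6.80


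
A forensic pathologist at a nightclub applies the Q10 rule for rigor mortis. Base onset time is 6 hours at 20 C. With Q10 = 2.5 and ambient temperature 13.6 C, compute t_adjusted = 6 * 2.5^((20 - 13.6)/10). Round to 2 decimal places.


Rigor mortis time adjustment:
Exponent = (T_ref - T_actual) / 10 = (20 - 13.6) / 10 = 0.64
Q10 factor = 2.5^0.64 = 1.79755
t_adjusted = 6 * 1.79755 = 10.79 hours

10.79


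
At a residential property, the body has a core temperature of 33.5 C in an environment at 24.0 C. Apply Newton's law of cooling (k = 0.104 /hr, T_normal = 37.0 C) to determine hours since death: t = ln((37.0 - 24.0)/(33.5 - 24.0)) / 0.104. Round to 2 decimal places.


Using Newton's law of cooling:
t = ln((T_normal - T_ambient) / (T_body - T_ambient)) / k
T_normal - T_ambient = 13.0
T_body - T_ambient = 9.5
Ratio = 1.368421
ln(ratio) = 0.313658
t = 0.313658 / 0.104 = 3.02 hours

3.02


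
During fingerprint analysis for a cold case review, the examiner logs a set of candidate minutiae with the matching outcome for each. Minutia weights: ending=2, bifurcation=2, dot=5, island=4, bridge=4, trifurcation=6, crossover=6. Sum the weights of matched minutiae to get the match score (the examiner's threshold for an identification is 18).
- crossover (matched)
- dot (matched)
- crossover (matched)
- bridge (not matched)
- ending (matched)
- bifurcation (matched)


Weighted minutiae match score:
  crossover: matched, +6 (running total 6)
  dot: matched, +5 (running total 11)
  crossover: matched, +6 (running total 17)
  bridge: not matched, +0
  ending: matched, +2 (running total 19)
  bifurcation: matched, +2 (running total 21)
Total score = 21
Threshold = 18; verdict = identification

21


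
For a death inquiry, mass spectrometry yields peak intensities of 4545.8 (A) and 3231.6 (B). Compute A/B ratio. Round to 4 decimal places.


Spectral peak ratio:
Peak A = 4545.8 counts
Peak B = 3231.6 counts
Ratio = 4545.8 / 3231.6 = 1.4067

1.4067


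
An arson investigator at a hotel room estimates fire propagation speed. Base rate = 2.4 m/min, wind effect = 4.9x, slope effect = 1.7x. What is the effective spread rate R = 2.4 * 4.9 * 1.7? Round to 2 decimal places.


Fire spread rate calculation:
R = R0 * wind_factor * slope_factor
= 2.4 * 4.9 * 1.7
= 11.76 * 1.7
= 19.99 m/min

19.99


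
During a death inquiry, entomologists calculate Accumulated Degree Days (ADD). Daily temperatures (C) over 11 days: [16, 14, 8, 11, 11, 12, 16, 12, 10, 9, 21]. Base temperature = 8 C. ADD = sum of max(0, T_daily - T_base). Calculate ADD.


Computing ADD day by day:
Day 1: max(0, 16 - 8) = 8
Day 2: max(0, 14 - 8) = 6
Day 3: max(0, 8 - 8) = 0
Day 4: max(0, 11 - 8) = 3
Day 5: max(0, 11 - 8) = 3
Day 6: max(0, 12 - 8) = 4
Day 7: max(0, 16 - 8) = 8
Day 8: max(0, 12 - 8) = 4
Day 9: max(0, 10 - 8) = 2
Day 10: max(0, 9 - 8) = 1
Day 11: max(0, 21 - 8) = 13
Total ADD = 52

52


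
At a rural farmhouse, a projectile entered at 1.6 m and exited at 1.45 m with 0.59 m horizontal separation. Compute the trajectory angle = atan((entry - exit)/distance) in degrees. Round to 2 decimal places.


Bullet trajectory angle:
Height difference = 1.6 - 1.45 = 0.15 m
angle = atan(0.15 / 0.59)
angle = atan(0.254237)
angle = 14.26 degrees

14.26


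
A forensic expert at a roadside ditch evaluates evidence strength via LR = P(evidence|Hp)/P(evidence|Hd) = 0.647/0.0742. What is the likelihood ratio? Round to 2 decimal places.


Likelihood ratio calculation:
LR = P(E|Hp) / P(E|Hd)
LR = 0.647 / 0.0742
LR = 8.72

8.72


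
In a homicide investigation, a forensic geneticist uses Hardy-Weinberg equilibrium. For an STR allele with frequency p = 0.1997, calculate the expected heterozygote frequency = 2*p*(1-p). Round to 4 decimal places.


Hardy-Weinberg heterozygote frequency:
q = 1 - p = 1 - 0.1997 = 0.8003
2pq = 2 * 0.1997 * 0.8003 = 0.3196

0.3196


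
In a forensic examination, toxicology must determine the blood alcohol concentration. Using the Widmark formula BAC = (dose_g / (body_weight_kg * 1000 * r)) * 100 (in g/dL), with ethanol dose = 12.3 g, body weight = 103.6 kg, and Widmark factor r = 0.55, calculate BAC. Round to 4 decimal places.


Applying the Widmark formula:
BAC = (dose_g / (body_wt * 1000 * r)) * 100
Denominator = 103.6 * 1000 * 0.55 = 56980
BAC = (12.3 / 56980) * 100
BAC = 0.0216 g/dL

0.0216


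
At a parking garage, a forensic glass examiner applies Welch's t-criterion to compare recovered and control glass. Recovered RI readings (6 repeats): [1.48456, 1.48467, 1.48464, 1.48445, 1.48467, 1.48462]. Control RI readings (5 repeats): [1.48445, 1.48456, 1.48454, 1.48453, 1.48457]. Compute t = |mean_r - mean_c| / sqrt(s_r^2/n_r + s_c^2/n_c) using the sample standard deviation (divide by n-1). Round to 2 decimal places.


Welch's t-criterion for glass RI comparison:
Recovered mean = sum / n_r = 8.90761 / 6 = 1.4846017
Control mean = sum / n_c = 7.42265 / 5 = 1.48453
Recovered sample variance s_r^2 = 7.17667e-09
Control sample variance s_c^2 = 2.25e-09
Welch SE (unpooled) = sqrt(s_r^2/n_r + s_c^2/n_c) = sqrt(1.19611e-09 + 4.5e-10) = sqrt(1.64611e-09) = 4.05723e-05
|mean_r - mean_c| = 7.16667e-05
t = 7.16667e-05 / 4.05723e-05 = 1.77

1.77


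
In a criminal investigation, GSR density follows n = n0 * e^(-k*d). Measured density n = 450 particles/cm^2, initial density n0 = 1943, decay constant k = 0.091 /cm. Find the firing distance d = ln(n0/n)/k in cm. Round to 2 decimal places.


GSR distance calculation:
n0/n = 1943 / 450 = 4.317778
ln(n0/n) = 1.462741
d = 1.462741 / 0.091 = 16.07 cm

16.07


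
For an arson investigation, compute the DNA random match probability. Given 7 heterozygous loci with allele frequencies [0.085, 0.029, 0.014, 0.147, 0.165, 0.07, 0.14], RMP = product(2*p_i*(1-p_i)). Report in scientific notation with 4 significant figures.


Computing RMP for 7 loci:
Locus 1: 2 * 0.085 * 0.915 = 0.15555
Locus 2: 2 * 0.029 * 0.971 = 0.056318
Locus 3: 2 * 0.014 * 0.986 = 0.027608
Locus 4: 2 * 0.147 * 0.853 = 0.250782
Locus 5: 2 * 0.165 * 0.835 = 0.27555
Locus 6: 2 * 0.07 * 0.93 = 0.1302
Locus 7: 2 * 0.14 * 0.86 = 0.2408
RMP = 5.240e-07

5.240e-07


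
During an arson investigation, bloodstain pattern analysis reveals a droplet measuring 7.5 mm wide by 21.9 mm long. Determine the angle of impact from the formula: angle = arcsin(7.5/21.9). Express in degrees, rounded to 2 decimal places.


Blood spatter impact angle calculation:
width / length = 7.5 / 21.9 = 0.342466
angle = arcsin(0.342466)
angle = 20.03 degrees

20.03


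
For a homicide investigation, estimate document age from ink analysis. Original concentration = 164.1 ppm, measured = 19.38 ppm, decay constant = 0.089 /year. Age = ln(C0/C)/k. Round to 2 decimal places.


Document age estimation:
C0/C = 164.1 / 19.38 = 8.467492
ln(C0/C) = 2.136234
t = 2.136234 / 0.089 = 24.00 years

24.00


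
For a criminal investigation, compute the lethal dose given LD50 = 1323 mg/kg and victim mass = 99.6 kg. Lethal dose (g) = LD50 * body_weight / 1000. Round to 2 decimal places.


Lethal dose calculation:
Lethal dose = LD50 * body_weight / 1000
= 1323 * 99.6 / 1000
= 131770.8 / 1000
= 131.77 g

131.77


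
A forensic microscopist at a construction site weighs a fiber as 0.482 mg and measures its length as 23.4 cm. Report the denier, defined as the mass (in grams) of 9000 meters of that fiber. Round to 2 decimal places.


Denier calculation:
Mass in grams = 0.482 mg / 1000 = 0.000482 g
Length in meters = 23.4 cm / 100 = 0.234 m
Linear density = mass / length = 0.000482 / 0.234 = 0.00205983 g/m
Denier = (g/m) * 9000 = 0.00205983 * 9000 = 18.54

18.54


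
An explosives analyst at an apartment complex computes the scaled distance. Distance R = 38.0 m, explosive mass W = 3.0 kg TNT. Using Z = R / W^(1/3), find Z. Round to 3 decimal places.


Scaled distance calculation:
W^(1/3) = 3.0^(1/3) = 1.44225
Z = R / W^(1/3) = 38.0 / 1.44225
Z = 26.348 m/kg^(1/3)

26.348


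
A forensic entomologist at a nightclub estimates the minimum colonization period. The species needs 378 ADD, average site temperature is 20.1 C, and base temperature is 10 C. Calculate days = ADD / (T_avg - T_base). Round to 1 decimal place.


Insect development time:
Effective temperature = avg_temp - T_base = 20.1 - 10 = 10.1 C
Days = ADD / effective_temp = 378 / 10.1 = 37.4 days

37.4


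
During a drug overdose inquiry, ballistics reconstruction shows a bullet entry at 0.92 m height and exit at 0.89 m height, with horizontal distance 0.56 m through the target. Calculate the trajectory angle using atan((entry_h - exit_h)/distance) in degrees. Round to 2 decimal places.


Bullet trajectory angle:
Height difference = 0.92 - 0.89 = 0.03 m
angle = atan(0.03 / 0.56)
angle = atan(0.053571)
angle = 3.07 degrees

3.07


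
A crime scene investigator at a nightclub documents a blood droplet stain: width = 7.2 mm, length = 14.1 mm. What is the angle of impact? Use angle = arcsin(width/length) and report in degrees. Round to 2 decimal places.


Blood spatter impact angle calculation:
width / length = 7.2 / 14.1 = 0.510638
angle = arcsin(0.510638)
angle = 30.71 degrees

30.71


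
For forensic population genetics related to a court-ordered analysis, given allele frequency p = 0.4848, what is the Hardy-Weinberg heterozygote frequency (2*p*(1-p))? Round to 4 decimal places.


Hardy-Weinberg heterozygote frequency:
q = 1 - p = 1 - 0.4848 = 0.5152
2pq = 2 * 0.4848 * 0.5152 = 0.4995

0.4995


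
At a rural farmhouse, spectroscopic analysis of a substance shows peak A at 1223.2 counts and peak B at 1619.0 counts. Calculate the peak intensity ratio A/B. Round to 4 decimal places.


Spectral peak ratio:
Peak A = 1223.2 counts
Peak B = 1619.0 counts
Ratio = 1223.2 / 1619.0 = 0.7555

0.7555


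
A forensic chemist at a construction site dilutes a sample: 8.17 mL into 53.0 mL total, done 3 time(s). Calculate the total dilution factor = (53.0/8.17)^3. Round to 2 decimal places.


Dilution factor calculation:
Single dilution = V_total / V_sample = 53.0 / 8.17 ≈ 6.487148
Number of dilutions = 3
Total DF = (53.0 / 8.17)^3 (full precision, rounded at the end) = 273.00

273.00


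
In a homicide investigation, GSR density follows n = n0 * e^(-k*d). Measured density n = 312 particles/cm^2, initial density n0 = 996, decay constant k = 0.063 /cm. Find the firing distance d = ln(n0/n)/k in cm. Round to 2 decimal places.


GSR distance calculation:
n0/n = 996 / 312 = 3.192308
ln(n0/n) = 1.160744
d = 1.160744 / 0.063 = 18.42 cm

18.42


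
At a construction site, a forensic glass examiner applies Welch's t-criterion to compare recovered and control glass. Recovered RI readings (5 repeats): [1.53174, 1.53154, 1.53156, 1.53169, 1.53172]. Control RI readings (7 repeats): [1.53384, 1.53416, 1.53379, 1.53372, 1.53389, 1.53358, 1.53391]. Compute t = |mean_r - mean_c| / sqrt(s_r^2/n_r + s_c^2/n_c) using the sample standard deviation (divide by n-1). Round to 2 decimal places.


Welch's t-criterion for glass RI comparison:
Recovered mean = sum / n_r = 7.65825 / 5 = 1.53165
Control mean = sum / n_c = 10.73689 / 7 = 1.5338414
Recovered sample variance s_r^2 = 8.7e-09
Control sample variance s_c^2 = 3.2381e-08
Welch SE (unpooled) = sqrt(s_r^2/n_r + s_c^2/n_c) = sqrt(1.74e-09 + 4.62585e-09) = sqrt(6.36585e-09) = 7.97863e-05
|mean_r - mean_c| = 0.00219143
t = 0.00219143 / 7.97863e-05 = 27.47

27.47


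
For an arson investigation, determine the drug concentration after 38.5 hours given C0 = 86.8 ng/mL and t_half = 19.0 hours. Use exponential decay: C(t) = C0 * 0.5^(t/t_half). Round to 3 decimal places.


Drug concentration decay:
Number of half-lives = t / t_half = 38.5 / 19.0 = 2.026316
Decay factor = 0.5^2.026316 = 0.24548112
C(t) = 86.8 * 0.24548112 = 21.308 ng/mL

21.308


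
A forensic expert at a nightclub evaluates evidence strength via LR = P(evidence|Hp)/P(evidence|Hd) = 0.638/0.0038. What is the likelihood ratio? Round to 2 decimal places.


Likelihood ratio calculation:
LR = P(E|Hp) / P(E|Hd)
LR = 0.638 / 0.0038
LR = 167.89

167.89


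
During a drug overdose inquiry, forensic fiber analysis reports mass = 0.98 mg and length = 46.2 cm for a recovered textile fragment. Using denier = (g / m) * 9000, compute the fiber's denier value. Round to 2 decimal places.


Denier calculation:
Mass in grams = 0.98 mg / 1000 = 0.00098 g
Length in meters = 46.2 cm / 100 = 0.462 m
Linear density = mass / length = 0.00098 / 0.462 = 0.00212121 g/m
Denier = (g/m) * 9000 = 0.00212121 * 9000 = 19.09

19.09


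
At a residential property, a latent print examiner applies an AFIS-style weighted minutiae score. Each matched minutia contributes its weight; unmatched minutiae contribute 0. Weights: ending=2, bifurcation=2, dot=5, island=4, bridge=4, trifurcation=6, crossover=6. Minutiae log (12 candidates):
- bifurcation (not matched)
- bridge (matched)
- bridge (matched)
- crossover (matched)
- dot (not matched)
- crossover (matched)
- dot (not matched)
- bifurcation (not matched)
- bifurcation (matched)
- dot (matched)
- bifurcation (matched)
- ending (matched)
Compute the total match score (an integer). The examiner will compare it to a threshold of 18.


Weighted minutiae match score:
  bifurcation: not matched, +0
  bridge: matched, +4 (running total 4)
  bridge: matched, +4 (running total 8)
  crossover: matched, +6 (running total 14)
  dot: not matched, +0
  crossover: matched, +6 (running total 20)
  dot: not matched, +0
  bifurcation: not matched, +0
  bifurcation: matched, +2 (running total 22)
  dot: matched, +5 (running total 27)
  bifurcation: matched, +2 (running total 29)
  ending: matched, +2 (running total 31)
Total score = 31
Threshold = 18; verdict = identification

31


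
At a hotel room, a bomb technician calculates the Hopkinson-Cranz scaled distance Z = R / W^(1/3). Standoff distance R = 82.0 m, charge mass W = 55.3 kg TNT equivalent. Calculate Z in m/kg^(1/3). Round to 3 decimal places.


Scaled distance calculation:
W^(1/3) = 55.3^(1/3) = 3.809854
Z = R / W^(1/3) = 82.0 / 3.809854
Z = 21.523 m/kg^(1/3)

21.523


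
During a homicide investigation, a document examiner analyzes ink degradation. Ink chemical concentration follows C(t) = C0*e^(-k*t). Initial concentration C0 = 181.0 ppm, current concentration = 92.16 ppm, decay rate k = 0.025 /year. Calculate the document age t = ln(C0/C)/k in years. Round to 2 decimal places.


Document age estimation:
C0/C = 181.0 / 92.16 = 1.963976
ln(C0/C) = 0.674971
t = 0.674971 / 0.025 = 27.00 years

27.00


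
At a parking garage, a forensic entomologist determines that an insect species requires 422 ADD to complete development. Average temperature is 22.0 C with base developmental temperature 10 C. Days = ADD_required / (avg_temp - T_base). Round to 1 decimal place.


Insect development time:
Effective temperature = avg_temp - T_base = 22.0 - 10 = 12.0 C
Days = ADD / effective_temp = 422 / 12.0 = 35.2 days

35.2


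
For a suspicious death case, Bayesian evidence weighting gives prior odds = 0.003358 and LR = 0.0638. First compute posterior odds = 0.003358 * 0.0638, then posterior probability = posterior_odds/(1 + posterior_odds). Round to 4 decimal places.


Bayesian evidence evaluation:
Posterior odds = prior_odds * LR = 0.003358 * 0.0638 = 0.0002142404
Posterior probability = posterior_odds / (1 + posterior_odds)
= 0.0002142404 / (1 + 0.0002142404)
= 0.0002142404 / 1.0002142404
= 0.0002

0.0002


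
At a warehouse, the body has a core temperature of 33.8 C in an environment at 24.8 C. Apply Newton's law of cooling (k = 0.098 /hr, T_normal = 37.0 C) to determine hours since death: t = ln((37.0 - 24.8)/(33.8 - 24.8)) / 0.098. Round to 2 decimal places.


Using Newton's law of cooling:
t = ln((T_normal - T_ambient) / (T_body - T_ambient)) / k
T_normal - T_ambient = 12.2
T_body - T_ambient = 9.0
Ratio = 1.355556
ln(ratio) = 0.304212
t = 0.304212 / 0.098 = 3.10 hours

3.10


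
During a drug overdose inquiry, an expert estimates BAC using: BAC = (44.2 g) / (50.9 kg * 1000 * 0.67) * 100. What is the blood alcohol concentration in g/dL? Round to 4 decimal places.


Applying the Widmark formula:
BAC = (dose_g / (body_wt * 1000 * r)) * 100
Denominator = 50.9 * 1000 * 0.67 = 34103
BAC = (44.2 / 34103) * 100
BAC = 0.1296 g/dL

0.1296


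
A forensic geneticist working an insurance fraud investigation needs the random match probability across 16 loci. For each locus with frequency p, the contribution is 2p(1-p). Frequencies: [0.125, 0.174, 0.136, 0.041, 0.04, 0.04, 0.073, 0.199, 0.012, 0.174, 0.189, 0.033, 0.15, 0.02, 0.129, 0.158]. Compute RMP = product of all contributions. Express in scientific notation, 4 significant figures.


Computing RMP for 16 loci:
Locus 1: 2 * 0.125 * 0.875 = 0.21875
Locus 2: 2 * 0.174 * 0.826 = 0.287448
Locus 3: 2 * 0.136 * 0.864 = 0.235008
Locus 4: 2 * 0.041 * 0.959 = 0.078638
Locus 5: 2 * 0.04 * 0.96 = 0.0768
Locus 6: 2 * 0.04 * 0.96 = 0.0768
Locus 7: 2 * 0.073 * 0.927 = 0.135342
Locus 8: 2 * 0.199 * 0.801 = 0.318798
Locus 9: 2 * 0.012 * 0.988 = 0.023712
Locus 10: 2 * 0.174 * 0.826 = 0.287448
Locus 11: 2 * 0.189 * 0.811 = 0.306558
Locus 12: 2 * 0.033 * 0.967 = 0.063822
Locus 13: 2 * 0.15 * 0.85 = 0.255
Locus 14: 2 * 0.02 * 0.98 = 0.0392
Locus 15: 2 * 0.129 * 0.871 = 0.224718
Locus 16: 2 * 0.158 * 0.842 = 0.266072
RMP = 2.357e-14

2.357e-14


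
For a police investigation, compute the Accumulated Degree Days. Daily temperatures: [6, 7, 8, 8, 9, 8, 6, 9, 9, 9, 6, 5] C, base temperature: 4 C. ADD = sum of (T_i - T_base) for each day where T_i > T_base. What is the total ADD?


Computing ADD day by day:
Day 1: max(0, 6 - 4) = 2
Day 2: max(0, 7 - 4) = 3
Day 3: max(0, 8 - 4) = 4
Day 4: max(0, 8 - 4) = 4
Day 5: max(0, 9 - 4) = 5
Day 6: max(0, 8 - 4) = 4
Day 7: max(0, 6 - 4) = 2
Day 8: max(0, 9 - 4) = 5
Day 9: max(0, 9 - 4) = 5
Day 10: max(0, 9 - 4) = 5
Day 11: max(0, 6 - 4) = 2
Day 12: max(0, 5 - 4) = 1
Total ADD = 42

42


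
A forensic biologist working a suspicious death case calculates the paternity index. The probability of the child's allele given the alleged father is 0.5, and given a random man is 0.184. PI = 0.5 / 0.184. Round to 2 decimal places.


Paternity Index calculation:
PI = P(allele|father) / P(allele|random)
PI = 0.5 / 0.184
PI = 2.72

2.72


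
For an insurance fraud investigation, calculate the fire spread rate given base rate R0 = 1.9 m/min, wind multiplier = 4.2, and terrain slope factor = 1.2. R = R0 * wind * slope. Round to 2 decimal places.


Fire spread rate calculation:
R = R0 * wind_factor * slope_factor
= 1.9 * 4.2 * 1.2
= 7.98 * 1.2
= 9.58 m/min

9.58


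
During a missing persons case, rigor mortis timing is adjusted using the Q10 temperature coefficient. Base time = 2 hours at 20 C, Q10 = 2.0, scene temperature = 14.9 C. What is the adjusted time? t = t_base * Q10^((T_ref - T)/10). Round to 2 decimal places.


Rigor mortis time adjustment:
Exponent = (T_ref - T_actual) / 10 = (20 - 14.9) / 10 = 0.51
Q10 factor = 2.0^0.51 = 1.42405
t_adjusted = 2 * 1.42405 = 2.85 hours

2.85


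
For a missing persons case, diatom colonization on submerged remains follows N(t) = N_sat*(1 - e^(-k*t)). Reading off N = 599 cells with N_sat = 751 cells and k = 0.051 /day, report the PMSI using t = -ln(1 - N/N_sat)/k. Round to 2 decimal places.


PMSI from diatom colonization curve:
N / N_sat = 599 / 751 = 0.797603
1 - N/N_sat = 0.202397
ln(1 - N/N_sat) = -1.597524
t = -ln(1 - N/N_sat) / k = -(-1.597524) / 0.051 = 31.32 days

31.32


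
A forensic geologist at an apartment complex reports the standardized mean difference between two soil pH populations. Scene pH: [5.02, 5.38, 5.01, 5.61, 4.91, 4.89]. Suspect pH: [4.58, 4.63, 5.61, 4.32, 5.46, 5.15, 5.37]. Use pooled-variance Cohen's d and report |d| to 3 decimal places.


Pooled-variance Cohen's d for soil pH comparison:
Scene mean = 30.82 / 6 = 5.136667
Suspect mean = 35.12 / 7 = 5.017143
Scene sample variance s_s^2 = 0.085027
Suspect sample variance s_c^2 = 0.25279
Pooled variance = ((n_s-1)*s_s^2 + (n_c-1)*s_c^2) / (n_s + n_c - 2) = 0.176534
Pooled SD = sqrt(0.176534) = 0.420159
Mean difference = 0.119524
|d| = |0.119524| / 0.420159 = 0.284

0.284


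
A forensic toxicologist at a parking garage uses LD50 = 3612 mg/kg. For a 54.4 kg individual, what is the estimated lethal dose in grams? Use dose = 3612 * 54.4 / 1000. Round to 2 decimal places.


Lethal dose calculation:
Lethal dose = LD50 * body_weight / 1000
= 3612 * 54.4 / 1000
= 196492.8 / 1000
= 196.49 g

196.49


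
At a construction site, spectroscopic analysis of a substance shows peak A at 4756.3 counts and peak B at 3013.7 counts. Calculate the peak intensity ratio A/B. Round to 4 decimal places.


Spectral peak ratio:
Peak A = 4756.3 counts
Peak B = 3013.7 counts
Ratio = 4756.3 / 3013.7 = 1.5782

1.5782


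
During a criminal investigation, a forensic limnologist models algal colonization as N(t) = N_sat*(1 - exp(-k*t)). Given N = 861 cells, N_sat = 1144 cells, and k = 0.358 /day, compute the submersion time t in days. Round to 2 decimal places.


PMSI from diatom colonization curve:
N / N_sat = 861 / 1144 = 0.752622
1 - N/N_sat = 0.247378
ln(1 - N/N_sat) = -1.396838
t = -ln(1 - N/N_sat) / k = -(-1.396838) / 0.358 = 3.90 days

3.90


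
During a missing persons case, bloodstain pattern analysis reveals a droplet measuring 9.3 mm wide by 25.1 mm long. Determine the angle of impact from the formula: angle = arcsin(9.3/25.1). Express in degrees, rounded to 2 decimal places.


Blood spatter impact angle calculation:
width / length = 9.3 / 25.1 = 0.370518
angle = arcsin(0.370518)
angle = 21.75 degrees

21.75


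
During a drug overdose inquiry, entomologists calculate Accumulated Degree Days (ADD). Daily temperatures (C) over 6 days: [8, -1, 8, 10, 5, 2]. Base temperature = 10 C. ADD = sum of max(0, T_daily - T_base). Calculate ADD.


Computing ADD day by day:
Day 1: max(0, 8 - 10) = 0
Day 2: max(0, -1 - 10) = 0
Day 3: max(0, 8 - 10) = 0
Day 4: max(0, 10 - 10) = 0
Day 5: max(0, 5 - 10) = 0
Day 6: max(0, 2 - 10) = 0
Total ADD = 0

0


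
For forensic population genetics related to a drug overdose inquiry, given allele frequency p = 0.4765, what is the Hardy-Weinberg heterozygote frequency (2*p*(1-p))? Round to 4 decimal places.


Hardy-Weinberg heterozygote frequency:
q = 1 - p = 1 - 0.4765 = 0.5235
2pq = 2 * 0.4765 * 0.5235 = 0.4989

0.4989


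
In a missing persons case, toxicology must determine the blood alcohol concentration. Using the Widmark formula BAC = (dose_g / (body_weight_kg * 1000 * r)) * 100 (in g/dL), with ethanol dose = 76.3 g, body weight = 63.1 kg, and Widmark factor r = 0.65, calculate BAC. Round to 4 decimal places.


Applying the Widmark formula:
BAC = (dose_g / (body_wt * 1000 * r)) * 100
Denominator = 63.1 * 1000 * 0.65 = 41015
BAC = (76.3 / 41015) * 100
BAC = 0.1860 g/dL

0.1860


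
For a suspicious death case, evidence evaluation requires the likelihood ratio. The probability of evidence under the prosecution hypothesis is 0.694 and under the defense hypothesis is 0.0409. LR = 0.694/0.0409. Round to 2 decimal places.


Likelihood ratio calculation:
LR = P(E|Hp) / P(E|Hd)
LR = 0.694 / 0.0409
LR = 16.97

16.97


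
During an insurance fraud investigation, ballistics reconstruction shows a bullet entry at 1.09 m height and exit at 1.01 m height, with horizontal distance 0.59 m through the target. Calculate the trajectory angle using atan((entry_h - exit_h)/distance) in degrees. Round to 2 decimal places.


Bullet trajectory angle:
Height difference = 1.09 - 1.01 = 0.08 m
angle = atan(0.08 / 0.59)
angle = atan(0.135593)
angle = 7.72 degrees

7.72


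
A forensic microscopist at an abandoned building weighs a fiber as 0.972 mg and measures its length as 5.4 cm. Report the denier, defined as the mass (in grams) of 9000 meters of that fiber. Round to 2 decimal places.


Denier calculation:
Mass in grams = 0.972 mg / 1000 = 0.000972 g
Length in meters = 5.4 cm / 100 = 0.054 m
Linear density = mass / length = 0.000972 / 0.054 = 0.018 g/m
Denier = (g/m) * 9000 = 0.018 * 9000 = 162.00

162.00


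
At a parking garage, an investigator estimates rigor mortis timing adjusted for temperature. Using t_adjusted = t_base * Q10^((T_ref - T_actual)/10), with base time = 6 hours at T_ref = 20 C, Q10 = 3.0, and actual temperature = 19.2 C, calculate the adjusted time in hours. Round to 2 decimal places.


Rigor mortis time adjustment:
Exponent = (T_ref - T_actual) / 10 = (20 - 19.2) / 10 = 0.08
Q10 factor = 3.0^0.08 = 1.09187
t_adjusted = 6 * 1.09187 = 6.55 hours

6.55


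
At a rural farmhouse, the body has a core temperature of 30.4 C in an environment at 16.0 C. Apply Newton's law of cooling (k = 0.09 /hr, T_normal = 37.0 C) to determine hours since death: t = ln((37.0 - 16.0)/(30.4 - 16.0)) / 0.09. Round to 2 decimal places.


Using Newton's law of cooling:
t = ln((T_normal - T_ambient) / (T_body - T_ambient)) / k
T_normal - T_ambient = 21.0
T_body - T_ambient = 14.4
Ratio = 1.458333
ln(ratio) = 0.377294
t = 0.377294 / 0.09 = 4.19 hours

4.19


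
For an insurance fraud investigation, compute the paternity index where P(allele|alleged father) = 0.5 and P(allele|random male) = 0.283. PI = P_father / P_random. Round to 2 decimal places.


Paternity Index calculation:
PI = P(allele|father) / P(allele|random)
PI = 0.5 / 0.283
PI = 1.77

1.77


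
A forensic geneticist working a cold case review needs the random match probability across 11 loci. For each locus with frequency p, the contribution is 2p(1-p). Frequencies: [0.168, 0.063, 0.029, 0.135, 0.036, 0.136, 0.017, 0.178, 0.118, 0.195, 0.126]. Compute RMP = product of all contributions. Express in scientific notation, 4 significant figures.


Computing RMP for 11 loci:
Locus 1: 2 * 0.168 * 0.832 = 0.279552
Locus 2: 2 * 0.063 * 0.937 = 0.118062
Locus 3: 2 * 0.029 * 0.971 = 0.056318
Locus 4: 2 * 0.135 * 0.865 = 0.23355
Locus 5: 2 * 0.036 * 0.964 = 0.069408
Locus 6: 2 * 0.136 * 0.864 = 0.235008
Locus 7: 2 * 0.017 * 0.983 = 0.033422
Locus 8: 2 * 0.178 * 0.822 = 0.292632
Locus 9: 2 * 0.118 * 0.882 = 0.208152
Locus 10: 2 * 0.195 * 0.805 = 0.31395
Locus 11: 2 * 0.126 * 0.874 = 0.220248
RMP = 9.968e-10

9.968e-10


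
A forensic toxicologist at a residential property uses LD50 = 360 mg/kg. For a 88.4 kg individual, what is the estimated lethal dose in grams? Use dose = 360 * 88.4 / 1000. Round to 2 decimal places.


Lethal dose calculation:
Lethal dose = LD50 * body_weight / 1000
= 360 * 88.4 / 1000
= 31824 / 1000
= 31.82 g

31.82


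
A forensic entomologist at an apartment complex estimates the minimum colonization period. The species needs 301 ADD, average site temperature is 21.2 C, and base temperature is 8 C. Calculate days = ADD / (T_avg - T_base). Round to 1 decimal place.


Insect development time:
Effective temperature = avg_temp - T_base = 21.2 - 8 = 13.2 C
Days = ADD / effective_temp = 301 / 13.2 = 22.8 days

22.8


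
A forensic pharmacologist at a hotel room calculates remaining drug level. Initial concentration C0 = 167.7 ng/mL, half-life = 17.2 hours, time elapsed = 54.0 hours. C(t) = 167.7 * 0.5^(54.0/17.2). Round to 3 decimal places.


Drug concentration decay:
Number of half-lives = t / t_half = 54.0 / 17.2 = 3.139535
Decay factor = 0.5^3.139535 = 0.11347646
C(t) = 167.7 * 0.11347646 = 19.030 ng/mL

19.030


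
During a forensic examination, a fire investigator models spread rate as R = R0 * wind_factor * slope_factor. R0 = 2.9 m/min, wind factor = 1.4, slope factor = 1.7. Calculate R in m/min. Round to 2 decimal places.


Fire spread rate calculation:
R = R0 * wind_factor * slope_factor
= 2.9 * 1.4 * 1.7
= 4.06 * 1.7
= 6.90 m/min

6.90


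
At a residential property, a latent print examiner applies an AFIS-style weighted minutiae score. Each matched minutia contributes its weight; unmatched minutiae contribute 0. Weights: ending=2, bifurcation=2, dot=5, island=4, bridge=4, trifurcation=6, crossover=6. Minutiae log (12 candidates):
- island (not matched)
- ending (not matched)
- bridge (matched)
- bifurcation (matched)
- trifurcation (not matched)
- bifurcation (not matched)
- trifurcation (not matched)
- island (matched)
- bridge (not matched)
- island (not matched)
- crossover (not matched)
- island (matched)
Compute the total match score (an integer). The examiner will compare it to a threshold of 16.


Weighted minutiae match score:
  island: not matched, +0
  ending: not matched, +0
  bridge: matched, +4 (running total 4)
  bifurcation: matched, +2 (running total 6)
  trifurcation: not matched, +0
  bifurcation: not matched, +0
  trifurcation: not matched, +0
  island: matched, +4 (running total 10)
  bridge: not matched, +0
  island: not matched, +0
  crossover: not matched, +0
  island: matched, +4 (running total 14)
Total score = 14
Threshold = 16; verdict = inconclusive

14


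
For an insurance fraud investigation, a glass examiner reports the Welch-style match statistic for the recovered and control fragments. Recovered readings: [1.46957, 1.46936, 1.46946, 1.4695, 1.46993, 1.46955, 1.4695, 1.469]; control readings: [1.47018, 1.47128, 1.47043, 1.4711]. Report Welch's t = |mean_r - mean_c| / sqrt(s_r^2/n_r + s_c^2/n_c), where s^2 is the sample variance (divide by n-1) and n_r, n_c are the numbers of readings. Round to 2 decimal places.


Welch's t-criterion for glass RI comparison:
Recovered mean = sum / n_r = 11.75587 / 8 = 1.4694837
Control mean = sum / n_c = 5.88299 / 4 = 1.4707475
Recovered sample variance s_r^2 = 6.59125e-08
Control sample variance s_c^2 = 2.76892e-07
Welch SE (unpooled) = sqrt(s_r^2/n_r + s_c^2/n_c) = sqrt(8.23906e-09 + 6.92229e-08) = sqrt(7.7462e-08) = 0.00027832
|mean_r - mean_c| = 0.00126375
t = 0.00126375 / 0.00027832 = 4.54

4.54


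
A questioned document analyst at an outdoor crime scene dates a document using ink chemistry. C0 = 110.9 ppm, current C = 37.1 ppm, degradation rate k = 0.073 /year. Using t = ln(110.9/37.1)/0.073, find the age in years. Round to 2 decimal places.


Document age estimation:
C0/C = 110.9 / 37.1 = 2.989218
ln(C0/C) = 1.095012
t = 1.095012 / 0.073 = 15.00 years

15.00


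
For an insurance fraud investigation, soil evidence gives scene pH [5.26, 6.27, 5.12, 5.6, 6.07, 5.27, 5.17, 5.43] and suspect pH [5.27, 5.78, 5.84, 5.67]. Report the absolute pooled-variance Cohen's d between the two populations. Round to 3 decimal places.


Pooled-variance Cohen's d for soil pH comparison:
Scene mean = 44.19 / 8 = 5.52375
Suspect mean = 22.56 / 4 = 5.64
Scene sample variance s_s^2 = 0.18457
Suspect sample variance s_c^2 = 0.0658
Pooled variance = ((n_s-1)*s_s^2 + (n_c-1)*s_c^2) / (n_s + n_c - 2) = 0.148939
Pooled SD = sqrt(0.148939) = 0.385926
Mean difference = -0.11625
|d| = |-0.11625| / 0.385926 = 0.301

0.301
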